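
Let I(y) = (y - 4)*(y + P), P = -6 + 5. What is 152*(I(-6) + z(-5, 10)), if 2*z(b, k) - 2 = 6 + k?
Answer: 12008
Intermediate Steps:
z(b, k) = 4 + k/2 (z(b, k) = 1 + (6 + k)/2 = 1 + (3 + k/2) = 4 + k/2)
P = -1
I(y) = (-1 + y)*(-4 + y) (I(y) = (y - 4)*(y - 1) = (-4 + y)*(-1 + y) = (-1 + y)*(-4 + y))
152*(I(-6) + z(-5, 10)) = 152*((4 + (-6)**2 - 5*(-6)) + (4 + (1/2)*10)) = 152*((4 + 36 + 30) + (4 + 5)) = 152*(70 + 9) = 152*79 = 12008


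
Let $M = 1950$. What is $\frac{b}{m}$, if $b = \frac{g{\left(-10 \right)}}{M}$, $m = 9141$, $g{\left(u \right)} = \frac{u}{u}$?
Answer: $\frac{1}{17824950} \approx 5.6101 \cdot 10^{-8}$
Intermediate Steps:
$g{\left(u \right)} = 1$
$b = \frac{1}{1950}$ ($b = 1 \cdot \frac{1}{1950} = \frac{1}{1950} \approx 0.00051282$)
$\frac{b}{m} = \frac{1}{1950 \cdot 9141} = \frac{1}{1950} \cdot \frac{1}{9141} = \frac{1}{17824950}$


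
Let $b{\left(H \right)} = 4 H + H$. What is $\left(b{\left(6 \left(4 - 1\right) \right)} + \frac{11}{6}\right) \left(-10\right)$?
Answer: $- \frac{2755}{3} \approx -918.33$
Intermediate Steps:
$b{\left(H \right)} = 5 H$
$\left(b{\left(6 \left(4 - 1\right) \right)} + \frac{11}{6}\right) \left(-10\right) = \left(5 \cdot 6 \left(4 - 1\right) + \frac{11}{6}\right) \left(-10\right) = \left(5 \cdot 6 \cdot 3 + 11 \cdot \frac{1}{6}\right) \left(-10\right) = \left(5 \cdot 18 + \frac{11}{6}\right) \left(-10\right) = \left(90 + \frac{11}{6}\right) \left(-10\right) = \frac{551}{6} \left(-10\right) = - \frac{2755}{3}$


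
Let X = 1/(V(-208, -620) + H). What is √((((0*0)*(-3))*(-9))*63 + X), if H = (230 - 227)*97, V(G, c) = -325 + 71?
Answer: √37/37 ≈ 0.16440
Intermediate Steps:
V(G, c) = -254
H = 291 (H = 3*97 = 291)
X = 1/37 (X = 1/(-254 + 291) = 1/37 ≈ 0.027027)
√((((0*0)*(-3))*(-9))*63 + X) = √((((0*0)*(-3))*(-9))*63 + 1/37) = √(((0*(-3))*(-9))*63 + 1/37) = √((0*(-9))*63 + 1/37) = √(0*63 + 1/37) = √(0 + 1/37) = √(1/37) = √37/37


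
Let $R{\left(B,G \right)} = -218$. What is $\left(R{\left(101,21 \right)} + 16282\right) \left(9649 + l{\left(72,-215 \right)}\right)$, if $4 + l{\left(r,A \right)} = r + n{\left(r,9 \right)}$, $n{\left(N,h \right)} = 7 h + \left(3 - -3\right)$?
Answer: $157202304$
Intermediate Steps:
$n{\left(N,h \right)} = 6 + 7 h$ ($n{\left(N,h \right)} = 7 h + \left(3 + 3\right) = 7 h + 6 = 6 + 7 h$)
$l{\left(r,A \right)} = 65 + r$ ($l{\left(r,A \right)} = -4 + \left(r + \left(6 + 7 \cdot 9\right)\right) = -4 + \left(r + \left(6 + 63\right)\right) = -4 + \left(r + 69\right) = -4 + \left(69 + r\right) = 65 + r$)
$\left(R{\left(101,21 \right)} + 16282\right) \left(9649 + l{\left(72,-215 \right)}\right) = \left(-218 + 16282\right) \left(9649 + \left(65 + 72\right)\right) = 16064 \left(9649 + 137\right) = 16064 \cdot 9786 = 157202304$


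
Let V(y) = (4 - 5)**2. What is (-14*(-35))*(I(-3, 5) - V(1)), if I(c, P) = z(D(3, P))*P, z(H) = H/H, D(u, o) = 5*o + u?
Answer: 1960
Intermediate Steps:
V(y) = 1 (V(y) = (-1)**2 = 1)
D(u, o) = u + 5*o
z(H) = 1
I(c, P) = P (I(c, P) = 1*P = P)
(-14*(-35))*(I(-3, 5) - V(1)) = (-14*(-35))*(5 - 1*1) = 490*(5 - 1) = 490*4 = 1960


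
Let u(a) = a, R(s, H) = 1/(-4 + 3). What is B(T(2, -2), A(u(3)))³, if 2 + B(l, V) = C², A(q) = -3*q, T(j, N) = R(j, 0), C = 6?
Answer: 39304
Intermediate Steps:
R(s, H) = -1 (R(s, H) = 1/(-1) = -1)
T(j, N) = -1
B(l, V) = 34 (B(l, V) = -2 + 6² = -2 + 36 = 34)
B(T(2, -2), A(u(3)))³ = 34³ = 39304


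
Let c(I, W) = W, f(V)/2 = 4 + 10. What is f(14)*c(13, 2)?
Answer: 56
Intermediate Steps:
f(V) = 28 (f(V) = 2*(4 + 10) = 2*14 = 28)
f(14)*c(13, 2) = 28*2 = 56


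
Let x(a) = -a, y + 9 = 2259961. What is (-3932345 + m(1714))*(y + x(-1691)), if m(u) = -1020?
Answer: -8895867418695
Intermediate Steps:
y = 2259952 (y = -9 + 2259961 = 2259952)
(-3932345 + m(1714))*(y + x(-1691)) = (-3932345 - 1020)*(2259952 - 1*(-1691)) = -3933365*(2259952 + 1691) = -3933365*2261643 = -8895867418695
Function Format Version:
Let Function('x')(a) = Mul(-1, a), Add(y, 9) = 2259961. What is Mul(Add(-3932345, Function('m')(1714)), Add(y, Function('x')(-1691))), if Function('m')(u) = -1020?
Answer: -8895867418695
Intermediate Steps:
y = 2259952 (y = Add(-9, 2259961) = 2259952)
Mul(Add(-3932345, Function('m')(1714)), Add(y, Function('x')(-1691))) = Mul(Add(-3932345, -1020), Add(2259952, Mul(-1, -1691))) = Mul(-3933365, Add(2259952, 1691)) = Mul(-3933365, 2261643) = -8895867418695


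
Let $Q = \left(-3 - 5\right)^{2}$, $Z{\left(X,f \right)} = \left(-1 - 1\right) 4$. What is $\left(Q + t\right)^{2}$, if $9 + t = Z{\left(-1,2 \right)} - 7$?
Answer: $1600$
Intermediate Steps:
$Z{\left(X,f \right)} = -8$ ($Z{\left(X,f \right)} = \left(-2\right) 4 = -8$)
$Q = 64$ ($Q = \left(-8\right)^{2} = 64$)
$t = -24$ ($t = -9 - 15 = -24$)
$\left(Q + t\right)^{2} = \left(64 - 24\right)^{2} = 40^{2} = 1600$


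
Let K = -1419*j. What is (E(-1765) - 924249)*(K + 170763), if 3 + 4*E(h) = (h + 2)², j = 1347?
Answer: 256233790725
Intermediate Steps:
E(h) = -¾ + (2 + h)²/4 (E(h) = -¾ + (h + 2)²/4 = -¾ + (2 + h)²/4)
K = -1911393 (K = -1419*1347 = -1911393)
(E(-1765) - 924249)*(K + 170763) = ((-¾ + (2 - 1765)²/4) - 924249)*(-1911393 + 170763) = ((-¾ + (¼)*(-1763)²) - 924249)*(-1740630) = ((-¾ + (¼)*3108169) - 924249)*(-1740630) = ((-¾ + 3108169/4) - 924249)*(-1740630) = (1554083/2 - 924249)*(-1740630) = -294415/2*(-1740630) = 256233790725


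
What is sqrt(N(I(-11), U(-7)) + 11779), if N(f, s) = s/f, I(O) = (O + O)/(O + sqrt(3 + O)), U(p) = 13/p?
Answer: sqrt(279328742 + 4004*I*sqrt(2))/154 ≈ 108.53 + 0.0011*I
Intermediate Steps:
I(O) = 2*O/(O + sqrt(3 + O)) (I(O) = (2*O)/(O + sqrt(3 + O)) = 2*O/(O + sqrt(3 + O)))
sqrt(N(I(-11), U(-7)) + 11779) = sqrt((13/(-7))/((2*(-11)/(-11 + sqrt(3 - 11)))) + 11779) = sqrt((13*(-1/7))/((2*(-11)/(-11 + sqrt(-8)))) + 11779) = sqrt(-(13/14 - 13*I*sqrt(2)/77) + 11779) = sqrt(-13*(1/2 - I*sqrt(2)/11)/7 + 11779) = sqrt((-13/14 + 13*I*sqrt(2)/77) + 11779) = sqrt(164893/14 + 13*I*sqrt(2)/77)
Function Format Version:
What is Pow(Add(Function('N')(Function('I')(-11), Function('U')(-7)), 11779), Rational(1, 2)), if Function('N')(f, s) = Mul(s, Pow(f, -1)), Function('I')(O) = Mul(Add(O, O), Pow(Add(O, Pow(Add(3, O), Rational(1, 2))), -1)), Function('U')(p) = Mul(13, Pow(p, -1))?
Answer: Mul(Rational(1, 154), Pow(Add(279328742, Mul(4004, I, Pow(2, Rational(1, 2)))), Rational(1, 2))) ≈ Add(108.53, Mul(0.0011000, I))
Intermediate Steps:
Function('I')(O) = Mul(2, O, Pow(Add(O, Pow(Add(3, O), Rational(1, 2))), -1)) (Function('I')(O) = Mul(Mul(2, O), Pow(Add(O, Pow(Add(3, O), Rational(1, 2))), -1)) = Mul(2, O, Pow(Add(O, Pow(Add(3, O), Rational(1, 2))), -1)))
Pow(Add(Function('N')(Function('I')(-11), Function('U')(-7)), 11779), Rational(1, 2)) = Pow(Add(Mul(Mul(13, Pow(-7, -1)), Pow(Mul(2, -11, Pow(Add(-11, Pow(Add(3, -11), Rational(1, 2))), -1)), -1)), 11779), Rational(1, 2)) = Pow(Add(Mul(Mul(13, Rational(-1, 7)), Pow(Mul(2, -11, Pow(Add(-11, Pow(-8, Rational(1, 2))), -1)), -1)), 11779), Rational(1, 2)) = Pow(Add(Mul(Rational(-13, 7), Pow(Mul(2, -11, Pow(Add(-11, Mul(2, I, Pow(2, Rational(1, 2)))), -1)), -1)), 11779), Rational(1, 2)) = Pow(Add(Mul(Rational(-13, 7), Pow(Mul(-22, Pow(Add(-11, Mul(2, I, Pow(2, Rational(1, 2)))), -1)), -1)), 11779), Rational(1, 2)) = Pow(Add(Mul(Rational(-13, 7), Add(Rational(1, 2), Mul(Rational(-1, 11), I, Pow(2, Rational(1, 2))))), 11779), Rational(1, 2)) = Pow(Add(Add(Rational(-13, 14), Mul(Rational(13, 77), I, Pow(2, Rational(1, 2)))), 11779), Rational(1, 2)) = Pow(Add(Rational(164893, 14), Mul(Rational(13, 77), I, Pow(2, Rational(1, 2)))), Rational(1, 2))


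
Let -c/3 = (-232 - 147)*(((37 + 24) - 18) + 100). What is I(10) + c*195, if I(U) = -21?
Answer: 31705224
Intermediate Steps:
c = 162591 (c = -3*(-232 - 147)*(((37 + 24) - 18) + 100) = -(-1137)*((61 - 18) + 100) = -(-1137)*(43 + 100) = -(-1137)*143 = -3*(-54197) = 162591)
I(10) + c*195 = -21 + 162591*195 = -21 + 31705245 = 31705224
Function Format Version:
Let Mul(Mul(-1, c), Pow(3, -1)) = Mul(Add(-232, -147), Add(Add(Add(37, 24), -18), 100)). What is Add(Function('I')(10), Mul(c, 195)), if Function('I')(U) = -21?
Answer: 31705224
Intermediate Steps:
c = 162591 (c = Mul(-3, Mul(Add(-232, -147), Add(Add(Add(37, 24), -18), 100))) = Mul(-3, Mul(-379, Add(Add(61, -18), 100))) = Mul(-3, Mul(-379, Add(43, 100))) = Mul(-3, Mul(-379, 143)) = Mul(-3, -54197) = 162591)
Add(Function('I')(10), Mul(c, 195)) = Add(-21, Mul(162591, 195)) = Add(-21, 31705245) = 31705224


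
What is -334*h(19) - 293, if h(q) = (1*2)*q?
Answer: -12985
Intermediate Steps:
h(q) = 2*q
-334*h(19) - 293 = -668*19 - 293 = -334*38 - 293 = -12692 - 293 = -12985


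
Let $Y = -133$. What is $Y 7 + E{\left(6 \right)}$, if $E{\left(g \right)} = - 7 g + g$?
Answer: $-967$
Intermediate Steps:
$E{\left(g \right)} = - 6 g$
$Y 7 + E{\left(6 \right)} = \left(-133\right) 7 - 36 = -931 - 36 = -967$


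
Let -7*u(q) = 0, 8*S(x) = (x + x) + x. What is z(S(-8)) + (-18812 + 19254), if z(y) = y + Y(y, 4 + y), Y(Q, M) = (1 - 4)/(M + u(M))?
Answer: 436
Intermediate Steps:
S(x) = 3*x/8 (S(x) = ((x + x) + x)/8 = (2*x + x)/8 = (3*x)/8 = 3*x/8)
u(q) = 0 (u(q) = -1/7*0 = 0)
Y(Q, M) = -3/M (Y(Q, M) = (1 - 4)/(M + 0) = -3/M)
z(y) = y - 3/(4 + y)
z(S(-8)) + (-18812 + 19254) = (-3 + ((3/8)*(-8))*(4 + (3/8)*(-8)))/(4 + (3/8)*(-8)) + (-18812 + 19254) = (-3 - 3*(4 - 3))/(4 - 3) + 442 = (-3 - 3*1)/1 + 442 = 1*(-3 - 3) + 442 = 1*(-6) + 442 = -6 + 442 = 436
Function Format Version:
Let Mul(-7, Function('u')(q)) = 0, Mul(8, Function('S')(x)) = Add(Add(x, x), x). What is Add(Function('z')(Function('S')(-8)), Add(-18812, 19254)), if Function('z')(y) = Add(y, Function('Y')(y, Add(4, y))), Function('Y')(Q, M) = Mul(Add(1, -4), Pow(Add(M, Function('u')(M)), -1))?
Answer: 436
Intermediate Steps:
Function('S')(x) = Mul(Rational(3, 8), x) (Function('S')(x) = Mul(Rational(1, 8), Add(Add(x, x), x)) = Mul(Rational(1, 8), Add(Mul(2, x), x)) = Mul(Rational(1, 8), Mul(3, x)) = Mul(Rational(3, 8), x))
Function('u')(q) = 0 (Function('u')(q) = Mul(Rational(-1, 7), 0) = 0)
Function('Y')(Q, M) = Mul(-3, Pow(M, -1)) (Function('Y')(Q, M) = Mul(Add(1, -4), Pow(Add(M, 0), -1)) = Mul(-3, Pow(M, -1)))
Function('z')(y) = Add(y, Mul(-3, Pow(Add(4, y), -1)))
Add(Function('z')(Function('S')(-8)), Add(-18812, 19254)) = Add(Mul(Pow(Add(4, Mul(Rational(3, 8), -8)), -1), Add(-3, Mul(Mul(Rational(3, 8), -8), Add(4, Mul(Rational(3, 8), -8))))), Add(-18812, 19254)) = Add(Mul(Pow(Add(4, -3), -1), Add(-3, Mul(-3, Add(4, -3)))), 442) = Add(Mul(Pow(1, -1), Add(-3, Mul(-3, 1))), 442) = Add(Mul(1, Add(-3, -3)), 442) = Add(Mul(1, -6), 442) = Add(-6, 442) = 436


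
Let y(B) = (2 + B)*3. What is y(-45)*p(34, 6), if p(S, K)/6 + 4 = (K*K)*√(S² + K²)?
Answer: 3096 - 55728*√298 ≈ -9.5892e+5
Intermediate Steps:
y(B) = 6 + 3*B
p(S, K) = -24 + 6*K²*√(K² + S²) (p(S, K) = -24 + 6*((K*K)*√(S² + K²)) = -24 + 6*(K²*√(K² + S²)) = -24 + 6*K²*√(K² + S²))
y(-45)*p(34, 6) = (6 + 3*(-45))*(-24 + 6*6²*√(6² + 34²)) = (6 - 135)*(-24 + 6*36*√(36 + 1156)) = -129*(-24 + 6*36*√1192) = -129*(-24 + 6*36*(2*√298)) = -129*(-24 + 432*√298) = 3096 - 55728*√298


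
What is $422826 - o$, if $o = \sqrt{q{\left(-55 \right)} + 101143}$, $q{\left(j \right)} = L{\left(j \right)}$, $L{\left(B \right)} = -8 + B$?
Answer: $422826 - 38 \sqrt{70} \approx 4.2251 \cdot 10^{5}$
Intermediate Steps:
$q{\left(j \right)} = -8 + j$
$o = 38 \sqrt{70}$ ($o = \sqrt{\left(-8 - 55\right) + 101143} = \sqrt{-63 + 101143} = \sqrt{101080} = 38 \sqrt{70} \approx 317.93$)
$422826 - o = 422826 - 38 \sqrt{70}$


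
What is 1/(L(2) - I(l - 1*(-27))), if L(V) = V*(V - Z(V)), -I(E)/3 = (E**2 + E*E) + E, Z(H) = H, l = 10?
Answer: 1/8325 ≈ 0.00012012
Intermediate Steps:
I(E) = -6*E**2 - 3*E (I(E) = -3*((E**2 + E*E) + E) = -3*((E**2 + E**2) + E) = -3*(2*E**2 + E) = -3*(E + 2*E**2) = -6*E**2 - 3*E)
L(V) = 0 (L(V) = V*(V - V) = V*0 = 0)
1/(L(2) - I(l - 1*(-27))) = 1/(0 - (-3)*(10 - 1*(-27))*(1 + 2*(10 - 1*(-27)))) = 1/(0 - (-3)*(10 + 27)*(1 + 2*(10 + 27))) = 1/(0 - (-3)*37*(1 + 2*37)) = 1/(0 - (-3)*37*(1 + 74)) = 1/(0 - (-3)*37*75) = 1/(0 - 1*(-8325)) = 1/(0 + 8325) = 1/8325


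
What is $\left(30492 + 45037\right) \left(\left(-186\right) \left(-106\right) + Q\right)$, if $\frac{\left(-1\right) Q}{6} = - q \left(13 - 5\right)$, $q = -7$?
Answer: $1463752020$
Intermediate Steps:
$Q = -336$ ($Q = - 6 \left(-1\right) \left(-7\right) \left(13 - 5\right) = - 6 \cdot 7 \cdot 8 = \left(-6\right) 56 = -336$)
$\left(30492 + 45037\right) \left(\left(-186\right) \left(-106\right) + Q\right) = \left(30492 + 45037\right) \left(\left(-186\right) \left(-106\right) - 336\right) = 75529 \left(19716 - 336\right) = 75529 \cdot 19380 = 1463752020$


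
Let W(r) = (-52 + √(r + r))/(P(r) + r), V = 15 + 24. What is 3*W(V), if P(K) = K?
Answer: -2 + √78/26 ≈ -1.6603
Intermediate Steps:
V = 39
W(r) = (-52 + √2*√r)/(2*r) (W(r) = (-52 + √(r + r))/(r + r) = (-52 + √(2*r))/((2*r)) = (-52 + √2*√r)*(1/(2*r)) = (-52 + √2*√r)/(2*r))
3*W(V) = 3*((½)*(-52 + √2*√39)/39) = 3*((½)*(1/39)*(-52 + √78)) = 3*(-⅔ + √78/78) = -2 + √78/26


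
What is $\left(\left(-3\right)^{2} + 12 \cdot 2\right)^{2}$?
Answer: $1089$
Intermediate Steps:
$\left(\left(-3\right)^{2} + 12 \cdot 2\right)^{2} = \left(9 + 24\right)^{2} = 33^{2} = 1089$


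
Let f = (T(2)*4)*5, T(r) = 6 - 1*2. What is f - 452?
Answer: -372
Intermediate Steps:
T(r) = 4 (T(r) = 6 - 2 = 4)
f = 80 (f = (4*4)*5 = 16*5 = 80)
f - 452 = 80 - 452 = -372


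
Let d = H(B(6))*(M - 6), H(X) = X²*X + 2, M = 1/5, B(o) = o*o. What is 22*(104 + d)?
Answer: -29756364/5 ≈ -5.9513e+6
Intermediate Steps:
B(o) = o²
M = ⅕ ≈ 0.20000
H(X) = 2 + X³ (H(X) = X³ + 2 = 2 + X³)
d = -1353082/5 (d = (2 + (6²)³)*(⅕ - 6) = (2 + 36³)*(-29/5) = (2 + 46656)*(-29/5) = 46658*(-29/5) = -1353082/5 ≈ -2.7062e+5)
22*(104 + d) = 22*(104 - 1353082/5) = 22*(-1352562/5) = -29756364/5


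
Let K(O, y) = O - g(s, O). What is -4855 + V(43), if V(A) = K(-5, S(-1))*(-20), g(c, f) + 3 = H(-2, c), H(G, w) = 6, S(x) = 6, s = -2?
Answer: -4695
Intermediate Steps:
g(c, f) = 3 (g(c, f) = -3 + 6 = 3)
K(O, y) = -3 + O (K(O, y) = O - 1*3 = O - 3 = -3 + O)
V(A) = 160 (V(A) = (-3 - 5)*(-20) = -8*(-20) = 160)
-4855 + V(43) = -4855 + 160 = -4695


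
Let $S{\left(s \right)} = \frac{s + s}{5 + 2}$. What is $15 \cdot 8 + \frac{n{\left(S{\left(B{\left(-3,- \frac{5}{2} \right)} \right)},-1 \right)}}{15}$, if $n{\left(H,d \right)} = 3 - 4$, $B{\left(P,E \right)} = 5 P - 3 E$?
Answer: $\frac{1799}{15} \approx 119.93$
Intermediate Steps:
$B{\left(P,E \right)} = - 3 E + 5 P$
$S{\left(s \right)} = \frac{2 s}{7}$
$n{\left(H,d \right)} = -1$
$15 \cdot 8 + \frac{n{\left(S{\left(B{\left(-3,- \frac{5}{2} \right)} \right)},-1 \right)}}{15} = 15 \cdot 8 - \frac{1}{15} = 120 - \frac{1}{15} = \frac{1799}{15}$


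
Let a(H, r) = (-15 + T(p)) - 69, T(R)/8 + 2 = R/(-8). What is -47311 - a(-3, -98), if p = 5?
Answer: -47206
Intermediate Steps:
T(R) = -16 - R (T(R) = -16 + 8*(R/(-8)) = -16 + 8*(R*(-⅛)) = -16 + 8*(-R/8) = -16 - R)
a(H, r) = -105 (a(H, r) = (-15 + (-16 - 1*5)) - 69 = (-15 + (-16 - 5)) - 69 = (-15 - 21) - 69 = -36 - 69 = -105)
-47311 - a(-3, -98) = -47311 - 1*(-105) = -47311 + 105 = -47206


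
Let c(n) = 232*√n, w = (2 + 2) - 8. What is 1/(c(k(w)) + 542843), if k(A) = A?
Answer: 542843/294678737945 - 464*I/294678737945 ≈ 1.8422e-6 - 1.5746e-9*I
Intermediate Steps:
w = -4 (w = 4 - 8 = -4)
1/(c(k(w)) + 542843) = 1/(232*√(-4) + 542843) = 1/(232*(2*I) + 542843) = 1/(464*I + 542843) = 1/(542843 + 464*I) = (542843 - 464*I)/294678737945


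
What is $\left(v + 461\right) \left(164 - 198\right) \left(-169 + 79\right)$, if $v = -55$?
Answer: $1242360$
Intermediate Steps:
$\left(v + 461\right) \left(164 - 198\right) \left(-169 + 79\right) = \left(-55 + 461\right) \left(164 - 198\right) \left(-169 + 79\right) = 406 \left(\left(-34\right) \left(-90\right)\right) = 406 \cdot 3060 = 1242360$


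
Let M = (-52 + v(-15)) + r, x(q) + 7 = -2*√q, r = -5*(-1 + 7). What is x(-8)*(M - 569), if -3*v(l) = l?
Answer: 4522 + 2584*I*√2 ≈ 4522.0 + 3654.3*I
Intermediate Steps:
r = -30 (r = -5*6 = -30)
v(l) = -l/3
x(q) = -7 - 2*√q
M = -77 (M = (-52 - ⅓*(-15)) - 30 = (-52 + 5) - 30 = -47 - 30 = -77)
x(-8)*(M - 569) = (-7 - 4*I*√2)*(-77 - 569) = (-7 - 4*I*√2)*(-646) = 4522 + 2584*I*√2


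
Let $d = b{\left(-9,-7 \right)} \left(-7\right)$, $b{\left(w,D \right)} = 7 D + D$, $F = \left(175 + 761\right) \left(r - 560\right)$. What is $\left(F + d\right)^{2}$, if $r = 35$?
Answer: $241088856064$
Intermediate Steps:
$F = -491400$ ($F = \left(175 + 761\right) \left(35 - 560\right) = 936 \left(-525\right) = -491400$)
$b{\left(w,D \right)} = 8 D$
$d = 392$ ($d = 8 \left(-7\right) \left(-7\right) = \left(-56\right) \left(-7\right) = 392$)
$\left(F + d\right)^{2} = \left(-491400 + 392\right)^{2} = \left(-491008\right)^{2} = 241088856064$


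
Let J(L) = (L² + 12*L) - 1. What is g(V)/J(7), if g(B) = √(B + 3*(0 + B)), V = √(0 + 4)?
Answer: √2/66 ≈ 0.021427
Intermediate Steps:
V = 2 (V = √4 = 2)
J(L) = -1 + L² + 12*L
g(B) = 2*√B (g(B) = √(B + 3*B) = √(4*B) = 2*√B)
g(V)/J(7) = (2*√2)/(-1 + 7² + 12*7) = (2*√2)/(-1 + 49 + 84) = (2*√2)/132 = √2/66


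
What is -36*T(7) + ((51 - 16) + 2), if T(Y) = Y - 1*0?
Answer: -215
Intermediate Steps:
T(Y) = Y (T(Y) = Y + 0 = Y)
-36*T(7) + ((51 - 16) + 2) = -36*7 + ((51 - 16) + 2) = -252 + (35 + 2) = -252 + 37 = -215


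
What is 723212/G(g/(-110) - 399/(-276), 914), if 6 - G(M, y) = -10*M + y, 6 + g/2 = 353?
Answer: -52277896/69151 ≈ -756.00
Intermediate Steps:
g = 694 (g = -12 + 2*353 = -12 + 706 = 694)
G(M, y) = 6 - y + 10*M (G(M, y) = 6 - (-10*M + y) = 6 - (y - 10*M) = 6 + (-y + 10*M) = 6 - y + 10*M)
723212/G(g/(-110) - 399/(-276), 914) = 723212/(6 - 1*914 + 10*(694/(-110) - 399/(-276))) = 723212/(6 - 914 + 10*(694*(-1/110) - 399*(-1/276))) = 723212/(6 - 914 + 10*(-347/55 + 133/92)) = 723212/(6 - 914 + 10*(-24609/5060)) = 723212/(6 - 914 - 24609/506) = 723212/(-484057/506) = 723212*(-506/484057) = -52277896/69151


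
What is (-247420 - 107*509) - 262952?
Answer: -564835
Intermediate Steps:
(-247420 - 107*509) - 262952 = (-247420 - 54463) - 262952 = -301883 - 262952 = -564835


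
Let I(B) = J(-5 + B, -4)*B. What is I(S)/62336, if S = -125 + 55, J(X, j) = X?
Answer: 2625/31168 ≈ 0.084221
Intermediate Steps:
S = -70
I(B) = B*(-5 + B) (I(B) = (-5 + B)*B = B*(-5 + B))
I(S)/62336 = -70*(-5 - 70)/62336 = -70*(-75)*(1/62336) = 5250*(1/62336) = 2625/31168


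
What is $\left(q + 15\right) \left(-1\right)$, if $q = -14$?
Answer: $-1$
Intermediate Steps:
$\left(q + 15\right) \left(-1\right) = \left(-14 + 15\right) \left(-1\right) = 1 \left(-1\right) = -1$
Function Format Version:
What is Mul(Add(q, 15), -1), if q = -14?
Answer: -1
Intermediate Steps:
Mul(Add(q, 15), -1) = Mul(Add(-14, 15), -1) = Mul(1, -1) = -1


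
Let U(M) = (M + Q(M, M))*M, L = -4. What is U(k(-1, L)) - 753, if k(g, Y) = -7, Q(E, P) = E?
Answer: -655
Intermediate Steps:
U(M) = 2*M² (U(M) = (M + M)*M = (2*M)*M = 2*M²)
U(k(-1, L)) - 753 = 2*(-7)² - 753 = 2*49 - 753 = 98 - 753 = -655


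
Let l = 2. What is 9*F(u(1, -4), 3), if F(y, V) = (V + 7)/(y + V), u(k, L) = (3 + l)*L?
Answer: -90/17 ≈ -5.2941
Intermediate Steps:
u(k, L) = 5*L (u(k, L) = (3 + 2)*L = 5*L)
F(y, V) = (7 + V)/(V + y)
9*F(u(1, -4), 3) = 9*((7 + 3)/(3 + 5*(-4))) = 9*(10/(3 - 20)) = 9*(10/(-17)) = 9*(-1/17*10) = 9*(-10/17) = -90/17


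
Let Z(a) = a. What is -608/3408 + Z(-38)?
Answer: -8132/213 ≈ -38.178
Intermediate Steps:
-608/3408 + Z(-38) = -608/3408 - 38 = -608*1/3408 - 38 = -38/213 - 38 = -8132/213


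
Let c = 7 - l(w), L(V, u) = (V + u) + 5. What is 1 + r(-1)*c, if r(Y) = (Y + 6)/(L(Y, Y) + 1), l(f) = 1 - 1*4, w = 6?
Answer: 27/2 ≈ 13.500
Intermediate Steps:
L(V, u) = 5 + V + u
l(f) = -3 (l(f) = 1 - 4 = -3)
r(Y) = (6 + Y)/(6 + 2*Y) (r(Y) = (Y + 6)/((5 + Y + Y) + 1) = (6 + Y)/((5 + 2*Y) + 1) = (6 + Y)/(6 + 2*Y))
c = 10 (c = 7 - 1*(-3) = 7 + 3 = 10)
1 + r(-1)*c = 1 + ((6 - 1)/(2*(3 - 1)))*10 = 1 + ((1/2)*5/2)*10 = 1 + ((1/2)*(1/2)*5)*10 = 1 + (5/4)*10 = 1 + 25/2 = 27/2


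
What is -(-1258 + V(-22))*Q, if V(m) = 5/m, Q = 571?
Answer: 15805851/22 ≈ 7.1845e+5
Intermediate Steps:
-(-1258 + V(-22))*Q = -(-1258 + 5/(-22))*571 = -(-1258 + 5*(-1/22))*571 = -(-1258 - 5/22)*571 = -(-27681)*571/22 = -1*(-15805851/22) = 15805851/22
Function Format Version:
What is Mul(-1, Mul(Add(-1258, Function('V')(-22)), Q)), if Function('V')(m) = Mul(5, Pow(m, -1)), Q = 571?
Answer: Rational(15805851, 22) ≈ 7.1845e+5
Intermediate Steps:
Mul(-1, Mul(Add(-1258, Function('V')(-22)), Q)) = Mul(-1, Mul(Add(-1258, Mul(5, Pow(-22, -1))), 571)) = Mul(-1, Mul(Add(-1258, Mul(5, Rational(-1, 22))), 571)) = Mul(-1, Mul(Add(-1258, Rational(-5, 22)), 571)) = Mul(-1, Mul(Rational(-27681, 22), 571)) = Mul(-1, Rational(-15805851, 22)) = Rational(15805851, 22)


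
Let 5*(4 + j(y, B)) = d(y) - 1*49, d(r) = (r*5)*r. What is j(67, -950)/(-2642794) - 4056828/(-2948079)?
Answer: 8923472878576/6492637910605 ≈ 1.3744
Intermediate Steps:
d(r) = 5*r**2 (d(r) = (5*r)*r = 5*r**2)
j(y, B) = -69/5 + y**2 (j(y, B) = -4 + (5*y**2 - 1*49)/5 = -4 + (5*y**2 - 49)/5 = -4 + (-49 + 5*y**2)/5 = -4 + (-49/5 + y**2) = -69/5 + y**2)
j(67, -950)/(-2642794) - 4056828/(-2948079) = (-69/5 + 67**2)/(-2642794) - 4056828/(-2948079) = (-69/5 + 4489)*(-1/2642794) - 4056828*(-1/2948079) = (22376/5)*(-1/2642794) + 1352276/982693 = -11188/6606985 + 1352276/982693 = 8923472878576/6492637910605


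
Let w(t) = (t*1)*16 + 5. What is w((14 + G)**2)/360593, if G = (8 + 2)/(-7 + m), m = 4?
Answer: 16429/3245337 ≈ 0.0050623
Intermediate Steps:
G = -10/3 (G = (8 + 2)/(-7 + 4) = 10/(-3) = 10*(-1/3) = -10/3 ≈ -3.3333)
w(t) = 5 + 16*t (w(t) = t*16 + 5 = 16*t + 5 = 5 + 16*t)
w((14 + G)**2)/360593 = (5 + 16*(14 - 10/3)**2)/360593 = (5 + 16*(32/3)**2)*(1/360593) = (5 + 16*(1024/9))*(1/360593) = (5 + 16384/9)*(1/360593) = (16429/9)*(1/360593) = 16429/3245337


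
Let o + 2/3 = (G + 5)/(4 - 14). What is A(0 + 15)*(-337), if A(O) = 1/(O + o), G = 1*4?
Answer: -10110/403 ≈ -25.087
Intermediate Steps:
G = 4
o = -47/30 (o = -⅔ + (4 + 5)/(4 - 14) = -⅔ + 9/(-10) = -⅔ + 9*(-⅒) = -⅔ - 9/10 = -47/30 ≈ -1.5667)
A(O) = 1/(-47/30 + O) (A(O) = 1/(O - 47/30) = 1/(-47/30 + O))
A(0 + 15)*(-337) = (30/(-47 + 30*(0 + 15)))*(-337) = (30/(-47 + 30*15))*(-337) = (30/(-47 + 450))*(-337) = (30/403)*(-337) = -10110/403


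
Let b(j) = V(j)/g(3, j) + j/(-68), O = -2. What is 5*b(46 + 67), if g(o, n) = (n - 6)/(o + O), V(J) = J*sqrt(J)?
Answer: -565/68 + 565*sqrt(113)/107 ≈ 47.822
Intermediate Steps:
V(J) = J**(3/2)
g(o, n) = (-6 + n)/(-2 + o) (g(o, n) = (n - 6)/(o - 2) = (-6 + n)/(-2 + o))
b(j) = -j/68 + j**(3/2)/(-6 + j) (b(j) = j**(3/2)/(((-6 + j)/(-2 + 3))) + j/(-68) = j**(3/2)/(((-6 + j)/1)) + j*(-1/68) = j**(3/2)/((1*(-6 + j))) - j/68 = j**(3/2)/(-6 + j) - j/68 = -j/68 + j**(3/2)/(-6 + j))
5*b(46 + 67) = 5*(((46 + 67)**(3/2) - (46 + 67)*(-6 + (46 + 67))/68)/(-6 + (46 + 67))) = 5*((113**(3/2) - 1/68*113*(-6 + 113))/(-6 + 113)) = 5*((113*sqrt(113) - 1/68*113*107)/107) = 5*((113*sqrt(113) - 12091/68)/107) = 5*((-12091/68 + 113*sqrt(113))/107) = 5*(-113/68 + 113*sqrt(113)/107) = -565/68 + 565*sqrt(113)/107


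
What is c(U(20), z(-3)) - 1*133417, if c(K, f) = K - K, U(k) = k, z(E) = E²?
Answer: -133417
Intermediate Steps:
c(K, f) = 0
c(U(20), z(-3)) - 1*133417 = 0 - 1*133417 = 0 - 133417 = -133417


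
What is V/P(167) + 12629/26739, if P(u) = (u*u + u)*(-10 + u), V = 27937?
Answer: 2684529791/5608558728 ≈ 0.47865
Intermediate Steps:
P(u) = (-10 + u)*(u + u**2) (P(u) = (u**2 + u)*(-10 + u) = (u + u**2)*(-10 + u) = (-10 + u)*(u + u**2))
V/P(167) + 12629/26739 = 27937/((167*(-10 + 167**2 - 9*167))) + 12629/26739 = 27937/((167*(-10 + 27889 - 1503))) + 12629*(1/26739) = 27937/((167*26376)) + 12629/26739 = 27937/4404792 + 12629/26739 = 27937*(1/4404792) + 12629/26739 = 3991/629256 + 12629/26739 = 2684529791/5608558728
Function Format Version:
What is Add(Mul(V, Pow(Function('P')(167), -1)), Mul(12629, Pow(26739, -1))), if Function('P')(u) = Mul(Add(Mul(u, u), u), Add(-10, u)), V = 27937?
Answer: Rational(2684529791, 5608558728) ≈ 0.47865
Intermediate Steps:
Function('P')(u) = Mul(Add(-10, u), Add(u, Pow(u, 2))) (Function('P')(u) = Mul(Add(Pow(u, 2), u), Add(-10, u)) = Mul(Add(u, Pow(u, 2)), Add(-10, u)) = Mul(Add(-10, u), Add(u, Pow(u, 2))))
Add(Mul(V, Pow(Function('P')(167), -1)), Mul(12629, Pow(26739, -1))) = Add(Mul(27937, Pow(Mul(167, Add(-10, Pow(167, 2), Mul(-9, 167))), -1)), Mul(12629, Pow(26739, -1))) = Add(Mul(27937, Pow(Mul(167, Add(-10, 27889, -1503)), -1)), Mul(12629, Rational(1, 26739))) = Add(Mul(27937, Pow(Mul(167, 26376), -1)), Rational(12629, 26739)) = Add(Mul(27937, Pow(4404792, -1)), Rational(12629, 26739)) = Add(Mul(27937, Rational(1, 4404792)), Rational(12629, 26739)) = Add(Rational(3991, 629256), Rational(12629, 26739)) = Rational(2684529791, 5608558728)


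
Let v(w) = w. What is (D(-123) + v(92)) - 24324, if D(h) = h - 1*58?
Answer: -24413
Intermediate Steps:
D(h) = -58 + h (D(h) = h - 58 = -58 + h)
(D(-123) + v(92)) - 24324 = ((-58 - 123) + 92) - 24324 = (-181 + 92) - 24324 = -89 - 24324 = -24413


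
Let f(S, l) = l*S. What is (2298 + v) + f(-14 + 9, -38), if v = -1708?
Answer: 780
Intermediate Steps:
f(S, l) = S*l
(2298 + v) + f(-14 + 9, -38) = (2298 - 1708) + (-14 + 9)*(-38) = 590 - 5*(-38) = 590 + 190 = 780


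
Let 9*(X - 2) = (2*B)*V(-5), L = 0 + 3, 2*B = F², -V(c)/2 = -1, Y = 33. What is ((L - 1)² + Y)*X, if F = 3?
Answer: 148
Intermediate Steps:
V(c) = 2 (V(c) = -2*(-1) = 2)
B = 9/2 (B = (½)*3² = (½)*9 = 9/2 ≈ 4.5000)
L = 3
X = 4 (X = 2 + ((2*(9/2))*2)/9 = 2 + (9*2)/9 = 2 + (⅑)*18 = 2 + 2 = 4)
((L - 1)² + Y)*X = ((3 - 1)² + 33)*4 = (2² + 33)*4 = (4 + 33)*4 = 37*4 = 148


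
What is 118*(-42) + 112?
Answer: -4844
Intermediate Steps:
118*(-42) + 112 = -4956 + 112 = -4844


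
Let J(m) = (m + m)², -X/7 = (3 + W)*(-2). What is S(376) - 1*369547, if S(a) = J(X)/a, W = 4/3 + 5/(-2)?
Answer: -312630833/846 ≈ -3.6954e+5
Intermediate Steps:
W = -7/6 (W = 4*(⅓) + 5*(-½) = 4/3 - 5/2 = -7/6 ≈ -1.1667)
X = 77/3 (X = -7*(3 - 7/6)*(-2) = -77*(-2)/6 = -7*(-11/3) = 77/3 ≈ 25.667)
J(m) = 4*m² (J(m) = (2*m)² = 4*m²)
S(a) = 23716/(9*a) (S(a) = (4*(77/3)²)/a = (4*(5929/9))/a = 23716/(9*a))
S(376) - 1*369547 = (23716/9)/376 - 1*369547 = (23716/9)*(1/376) - 369547 = 5929/846 - 369547 = -312630833/846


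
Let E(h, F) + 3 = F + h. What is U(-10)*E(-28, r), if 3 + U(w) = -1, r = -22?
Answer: 212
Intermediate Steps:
U(w) = -4 (U(w) = -3 - 1 = -4)
E(h, F) = -3 + F + h (E(h, F) = -3 + (F + h) = -3 + F + h)
U(-10)*E(-28, r) = -4*(-3 - 22 - 28) = -4*(-53) = 212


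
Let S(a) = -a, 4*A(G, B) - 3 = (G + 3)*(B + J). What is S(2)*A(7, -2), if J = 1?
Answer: 7/2 ≈ 3.5000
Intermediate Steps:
A(G, B) = 3/4 + (1 + B)*(3 + G)/4 (A(G, B) = 3/4 + ((G + 3)*(B + 1))/4 = 3/4 + ((3 + G)*(1 + B))/4 = 3/4 + ((1 + B)*(3 + G))/4 = 3/4 + (1 + B)*(3 + G)/4)
S(2)*A(7, -2) = (-1*2)*(3/2 + (1/4)*7 + (3/4)*(-2) + (1/4)*(-2)*7) = -2*(3/2 + 7/4 - 3/2 - 7/2) = -2*(-7/4) = 7/2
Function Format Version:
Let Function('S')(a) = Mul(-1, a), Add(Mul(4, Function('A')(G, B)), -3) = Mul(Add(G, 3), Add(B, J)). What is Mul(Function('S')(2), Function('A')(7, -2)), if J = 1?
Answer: Rational(7, 2) ≈ 3.5000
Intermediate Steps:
Function('A')(G, B) = Add(Rational(3, 4), Mul(Rational(1, 4), Add(1, B), Add(3, G))) (Function('A')(G, B) = Add(Rational(3, 4), Mul(Rational(1, 4), Mul(Add(G, 3), Add(B, 1)))) = Add(Rational(3, 4), Mul(Rational(1, 4), Mul(Add(3, G), Add(1, B)))) = Add(Rational(3, 4), Mul(Rational(1, 4), Mul(Add(1, B), Add(3, G)))) = Add(Rational(3, 4), Mul(Rational(1, 4), Add(1, B), Add(3, G))))
Mul(Function('S')(2), Function('A')(7, -2)) = Mul(Mul(-1, 2), Add(Rational(3, 2), Mul(Rational(1, 4), 7), Mul(Rational(3, 4), -2), Mul(Rational(1, 4), -2, 7))) = Mul(-2, Add(Rational(3, 2), Rational(7, 4), Rational(-3, 2), Rational(-7, 2))) = Mul(-2, Rational(-7, 4)) = Rational(7, 2)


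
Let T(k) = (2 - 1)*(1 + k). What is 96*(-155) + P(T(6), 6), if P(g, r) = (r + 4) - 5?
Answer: -14875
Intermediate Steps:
T(k) = 1 + k (T(k) = 1*(1 + k) = 1 + k)
P(g, r) = -1 + r (P(g, r) = (4 + r) - 5 = -1 + r)
96*(-155) + P(T(6), 6) = 96*(-155) + (-1 + 6) = -14880 + 5 = -14875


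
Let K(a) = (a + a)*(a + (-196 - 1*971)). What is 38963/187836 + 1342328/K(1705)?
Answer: 7354960517/7831822020 ≈ 0.93911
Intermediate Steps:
K(a) = 2*a*(-1167 + a) (K(a) = (2*a)*(a + (-196 - 971)) = (2*a)*(a - 1167) = (2*a)*(-1167 + a) = 2*a*(-1167 + a))
38963/187836 + 1342328/K(1705) = 38963/187836 + 1342328/((2*1705*(-1167 + 1705))) = 38963*(1/187836) + 1342328/((2*1705*538)) = 38963/187836 + 1342328/1834580 = 38963/187836 + 1342328*(1/1834580) = 38963/187836 + 335582/458645 = 7354960517/7831822020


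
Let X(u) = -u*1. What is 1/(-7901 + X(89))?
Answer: -1/7990 ≈ -0.00012516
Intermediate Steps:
X(u) = -u
1/(-7901 + X(89)) = 1/(-7901 - 1*89) = 1/(-7901 - 89) = 1/(-7990) = -1/7990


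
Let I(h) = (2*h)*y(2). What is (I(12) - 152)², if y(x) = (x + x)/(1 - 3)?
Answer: 40000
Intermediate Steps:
y(x) = -x (y(x) = (2*x)/(-2) = (2*x)*(-½) = -x)
I(h) = -4*h (I(h) = (2*h)*(-1*2) = (2*h)*(-2) = -4*h)
(I(12) - 152)² = (-4*12 - 152)² = (-48 - 152)² = (-200)² = 40000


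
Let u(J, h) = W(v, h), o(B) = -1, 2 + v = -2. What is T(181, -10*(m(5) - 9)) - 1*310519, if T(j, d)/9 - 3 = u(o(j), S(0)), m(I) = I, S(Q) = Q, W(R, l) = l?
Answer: -310492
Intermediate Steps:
v = -4 (v = -2 - 2 = -4)
u(J, h) = h
T(j, d) = 27 (T(j, d) = 27 + 9*0 = 27 + 0 = 27)
T(181, -10*(m(5) - 9)) - 1*310519 = 27 - 1*310519 = 27 - 310519 = -310492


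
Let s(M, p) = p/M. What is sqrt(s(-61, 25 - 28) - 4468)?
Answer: I*sqrt(16625245)/61 ≈ 66.843*I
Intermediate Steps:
sqrt(s(-61, 25 - 28) - 4468) = sqrt((25 - 28)/(-61) - 4468) = sqrt(-3*(-1/61) - 4468) = sqrt(3/61 - 4468) = sqrt(-272545/61) = I*sqrt(16625245)/61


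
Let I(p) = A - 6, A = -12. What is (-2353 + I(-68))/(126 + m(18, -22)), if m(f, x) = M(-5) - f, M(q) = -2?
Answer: -2371/106 ≈ -22.368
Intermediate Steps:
I(p) = -18 (I(p) = -12 - 6 = -18)
m(f, x) = -2 - f
(-2353 + I(-68))/(126 + m(18, -22)) = (-2353 - 18)/(126 + (-2 - 1*18)) = -2371/(126 + (-2 - 18)) = -2371/(126 - 20) = -2371/106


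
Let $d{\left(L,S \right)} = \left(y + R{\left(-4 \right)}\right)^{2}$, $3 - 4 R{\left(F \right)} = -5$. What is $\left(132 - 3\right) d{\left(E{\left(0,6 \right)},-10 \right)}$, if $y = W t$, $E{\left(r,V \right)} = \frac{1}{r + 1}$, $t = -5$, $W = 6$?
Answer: $101136$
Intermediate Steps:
$E{\left(r,V \right)} = \frac{1}{1 + r}$
$R{\left(F \right)} = 2$ ($R{\left(F \right)} = \frac{3}{4} - - \frac{5}{4} = \frac{3}{4} + \frac{5}{4} = 2$)
$y = -30$ ($y = 6 \left(-5\right) = -30$)
$d{\left(L,S \right)} = 784$ ($d{\left(L,S \right)} = \left(-30 + 2\right)^{2} = \left(-28\right)^{2} = 784$)
$\left(132 - 3\right) d{\left(E{\left(0,6 \right)},-10 \right)} = \left(132 - 3\right) 784 = 129 \cdot 784 = 101136$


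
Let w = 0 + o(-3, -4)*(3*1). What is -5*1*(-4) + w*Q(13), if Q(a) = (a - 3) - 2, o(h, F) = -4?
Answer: -76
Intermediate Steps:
Q(a) = -5 + a (Q(a) = (-3 + a) - 2 = -5 + a)
w = -12 (w = 0 - 12 = -12)
-5*1*(-4) + w*Q(13) = -5*1*(-4) - 12*(-5 + 13) = -5*(-4) - 12*8 = 20 - 96 = -76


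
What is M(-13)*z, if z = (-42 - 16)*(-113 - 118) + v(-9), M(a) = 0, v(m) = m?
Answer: 0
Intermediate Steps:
z = 13389 (z = (-42 - 16)*(-113 - 118) - 9 = -58*(-231) - 9 = 13398 - 9 = 13389)
M(-13)*z = 0*13389 = 0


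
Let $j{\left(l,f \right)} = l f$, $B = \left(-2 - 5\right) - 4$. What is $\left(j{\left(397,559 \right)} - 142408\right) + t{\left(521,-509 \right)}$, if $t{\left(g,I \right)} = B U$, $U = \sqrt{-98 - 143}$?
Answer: $79515 - 11 i \sqrt{241} \approx 79515.0 - 170.77 i$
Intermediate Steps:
$U = i \sqrt{241}$ ($U = \sqrt{-241} = i \sqrt{241} \approx 15.524 i$)
$B = -11$ ($B = -7 - 4 = -11$)
$j{\left(l,f \right)} = f l$
$t{\left(g,I \right)} = - 11 i \sqrt{241}$
$\left(j{\left(397,559 \right)} - 142408\right) + t{\left(521,-509 \right)} = \left(559 \cdot 397 - 142408\right) - 11 i \sqrt{241} = \left(221923 - 142408\right) - 11 i \sqrt{241} = 79515 - 11 i \sqrt{241}$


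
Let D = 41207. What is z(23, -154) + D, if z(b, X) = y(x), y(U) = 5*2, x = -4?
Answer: 41217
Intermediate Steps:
y(U) = 10
z(b, X) = 10
z(23, -154) + D = 10 + 41207 = 41217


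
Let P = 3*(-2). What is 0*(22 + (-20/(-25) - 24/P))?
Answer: 0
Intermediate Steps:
P = -6
0*(22 + (-20/(-25) - 24/P)) = 0*(22 + (-20/(-25) - 24/(-6))) = 0*(22 + (-20*(-1/25) - 24*(-1/6))) = 0*(22 + (4/5 + 4)) = 0*(22 + 24/5) = 0*(134/5) = 0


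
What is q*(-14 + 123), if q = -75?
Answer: -8175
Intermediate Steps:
q*(-14 + 123) = -75*(-14 + 123) = -75*109 = -8175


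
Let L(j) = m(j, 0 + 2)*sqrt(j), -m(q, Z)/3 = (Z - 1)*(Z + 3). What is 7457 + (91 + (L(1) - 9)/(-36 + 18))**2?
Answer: 143842/9 ≈ 15982.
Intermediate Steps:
m(q, Z) = -3*(-1 + Z)*(3 + Z) (m(q, Z) = -3*(Z - 1)*(Z + 3) = -3*(-1 + Z)*(3 + Z))
L(j) = -15*sqrt(j) (L(j) = (9 - 6*(0 + 2) - 3*(0 + 2)**2)*sqrt(j) = (9 - 6*2 - 3*2**2)*sqrt(j) = (9 - 12 - 3*4)*sqrt(j) = (9 - 12 - 12)*sqrt(j) = -15*sqrt(j))
7457 + (91 + (L(1) - 9)/(-36 + 18))**2 = 7457 + (91 + (-15*sqrt(1) - 9)/(-36 + 18))**2 = 7457 + (91 + (-15*1 - 9)/(-18))**2 = 7457 + (91 + (-15 - 9)*(-1/18))**2 = 7457 + (91 - 24*(-1/18))**2 = 7457 + (91 + 4/3)**2 = 7457 + (277/3)**2 = 7457 + 76729/9 = 143842/9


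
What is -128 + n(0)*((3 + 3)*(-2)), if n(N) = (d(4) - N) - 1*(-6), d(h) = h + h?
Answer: -296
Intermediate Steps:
d(h) = 2*h
n(N) = 14 - N (n(N) = (2*4 - N) - 1*(-6) = (8 - N) + 6 = 14 - N)
-128 + n(0)*((3 + 3)*(-2)) = -128 + (14 - 1*0)*((3 + 3)*(-2)) = -128 + (14 + 0)*(6*(-2)) = -128 + 14*(-12) = -128 - 168 = -296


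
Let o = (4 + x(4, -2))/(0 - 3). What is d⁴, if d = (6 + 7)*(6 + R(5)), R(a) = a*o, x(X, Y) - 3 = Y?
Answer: 68574961/81 ≈ 8.4660e+5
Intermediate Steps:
x(X, Y) = 3 + Y
o = -5/3 (o = (4 + (3 - 2))/(0 - 3) = (4 + 1)/(-3) = 5*(-⅓) = -5/3 ≈ -1.6667)
R(a) = -5*a/3 (R(a) = a*(-5/3) = -5*a/3)
d = -91/3 (d = (6 + 7)*(6 - 5/3*5) = 13*(6 - 25/3) = 13*(-7/3) = -91/3 ≈ -30.333)
d⁴ = (-91/3)⁴ = 68574961/81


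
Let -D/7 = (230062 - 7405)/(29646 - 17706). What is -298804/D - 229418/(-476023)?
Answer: 566224744659954/247309657259 ≈ 2289.5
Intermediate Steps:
D = -519533/3980 (D = -7*(230062 - 7405)/(29646 - 17706) = -1558599/11940 = -7*74219/3980 = -519533/3980 ≈ -130.54)
-298804/D - 229418/(-476023) = -298804/(-519533/3980) - 229418/(-476023) = -298804*(-3980/519533) - 229418*(-1/476023) = 1189239920/519533 + 229418/476023 = 566224744659954/247309657259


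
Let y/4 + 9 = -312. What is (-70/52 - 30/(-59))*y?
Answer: 824970/767 ≈ 1075.6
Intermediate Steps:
y = -1284 (y = -36 + 4*(-312) = -36 - 1248 = -1284)
(-70/52 - 30/(-59))*y = (-70/52 - 30/(-59))*(-1284) = (-70*1/52 - 30*(-1/59))*(-1284) = (-35/26 + 30/59)*(-1284) = -1285/1534*(-1284) = 824970/767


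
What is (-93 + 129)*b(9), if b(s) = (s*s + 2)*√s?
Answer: 8964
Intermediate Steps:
b(s) = √s*(2 + s²) (b(s) = (s² + 2)*√s = (2 + s²)*√s = √s*(2 + s²))
(-93 + 129)*b(9) = (-93 + 129)*(√9*(2 + 9²)) = 36*(3*(2 + 81)) = 36*(3*83) = 36*249 = 8964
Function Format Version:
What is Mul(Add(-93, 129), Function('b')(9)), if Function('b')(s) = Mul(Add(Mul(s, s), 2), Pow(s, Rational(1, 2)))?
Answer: 8964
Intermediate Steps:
Function('b')(s) = Mul(Pow(s, Rational(1, 2)), Add(2, Pow(s, 2))) (Function('b')(s) = Mul(Add(Pow(s, 2), 2), Pow(s, Rational(1, 2))) = Mul(Add(2, Pow(s, 2)), Pow(s, Rational(1, 2))) = Mul(Pow(s, Rational(1, 2)), Add(2, Pow(s, 2))))
Mul(Add(-93, 129), Function('b')(9)) = Mul(Add(-93, 129), Mul(Pow(9, Rational(1, 2)), Add(2, Pow(9, 2)))) = Mul(36, Mul(3, Add(2, 81))) = Mul(36, Mul(3, 83)) = Mul(36, 249) = 8964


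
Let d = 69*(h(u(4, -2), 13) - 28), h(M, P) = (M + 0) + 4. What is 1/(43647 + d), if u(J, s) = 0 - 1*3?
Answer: 1/41784 ≈ 2.3933e-5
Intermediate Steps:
u(J, s) = -3 (u(J, s) = 0 - 3 = -3)
h(M, P) = 4 + M (h(M, P) = M + 4 = 4 + M)
d = -1863 (d = 69*((4 - 3) - 28) = 69*(1 - 28) = 69*(-27) = -1863)
1/(43647 + d) = 1/(43647 - 1863) = 1/41784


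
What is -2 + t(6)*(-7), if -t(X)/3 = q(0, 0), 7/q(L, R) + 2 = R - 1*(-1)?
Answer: -149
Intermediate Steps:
q(L, R) = 7/(-1 + R) (q(L, R) = 7/(-2 + (R - 1*(-1))) = 7/(-2 + (R + 1)) = 7/(-2 + (1 + R)) = 7/(-1 + R))
t(X) = 21 (t(X) = -21/(-1 + 0) = -21/(-1) = -21*(-1) = -3*(-7) = 21)
-2 + t(6)*(-7) = -2 + 21*(-7) = -2 - 147 = -149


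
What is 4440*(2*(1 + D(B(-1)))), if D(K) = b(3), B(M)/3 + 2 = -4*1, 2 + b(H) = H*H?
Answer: 71040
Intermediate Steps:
b(H) = -2 + H² (b(H) = -2 + H*H = -2 + H²)
B(M) = -18 (B(M) = -6 + 3*(-4*1) = -6 + 3*(-4) = -6 - 12 = -18)
D(K) = 7 (D(K) = -2 + 3² = -2 + 9 = 7)
4440*(2*(1 + D(B(-1)))) = 4440*(2*(1 + 7)) = 4440*(2*8) = 4440*16 = 71040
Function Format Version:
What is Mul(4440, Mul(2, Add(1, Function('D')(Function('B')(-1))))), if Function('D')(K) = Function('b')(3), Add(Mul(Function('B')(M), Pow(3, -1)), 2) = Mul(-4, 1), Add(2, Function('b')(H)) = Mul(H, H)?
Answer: 71040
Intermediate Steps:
Function('b')(H) = Add(-2, Pow(H, 2)) (Function('b')(H) = Add(-2, Mul(H, H)) = Add(-2, Pow(H, 2)))
Function('B')(M) = -18 (Function('B')(M) = Add(-6, Mul(3, Mul(-4, 1))) = Add(-6, Mul(3, -4)) = Add(-6, -12) = -18)
Function('D')(K) = 7 (Function('D')(K) = Add(-2, Pow(3, 2)) = Add(-2, 9) = 7)
Mul(4440, Mul(2, Add(1, Function('D')(Function('B')(-1))))) = Mul(4440, Mul(2, Add(1, 7))) = Mul(4440, Mul(2, 8)) = Mul(4440, 16) = 71040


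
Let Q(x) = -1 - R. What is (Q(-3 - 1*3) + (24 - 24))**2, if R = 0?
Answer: 1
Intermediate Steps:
Q(x) = -1 (Q(x) = -1 - 1*0 = -1 + 0 = -1)
(Q(-3 - 1*3) + (24 - 24))**2 = (-1 + (24 - 24))**2 = (-1 + 0)**2 = (-1)**2 = 1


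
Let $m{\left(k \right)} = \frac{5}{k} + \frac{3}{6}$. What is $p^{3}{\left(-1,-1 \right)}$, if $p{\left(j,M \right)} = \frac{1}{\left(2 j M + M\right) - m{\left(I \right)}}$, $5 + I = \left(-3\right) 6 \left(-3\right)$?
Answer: $\frac{941192}{59319} \approx 15.867$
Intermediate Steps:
$I = 49$ ($I = -5 + \left(-3\right) 6 \left(-3\right) = -5 - -54 = -5 + 54 = 49$)
$m{\left(k \right)} = \frac{1}{2} + \frac{5}{k}$ ($m{\left(k \right)} = \frac{5}{k} + 3 \cdot \frac{1}{6} = \frac{5}{k} + \frac{1}{2} = \frac{1}{2} + \frac{5}{k}$)
$p{\left(j,M \right)} = \frac{1}{- \frac{59}{98} + M + 2 M j}$ ($p{\left(j,M \right)} = \frac{1}{\left(2 j M + M\right) - \frac{10 + 49}{2 \cdot 49}} = \frac{1}{\left(2 M j + M\right) - \frac{1}{2} \cdot \frac{1}{49} \cdot 59} = \frac{1}{\left(M + 2 M j\right) - \frac{59}{98}} = \frac{1}{- \frac{59}{98} + M + 2 M j}$)
$p^{3}{\left(-1,-1 \right)} = \left(\frac{98}{-59 + 98 \left(-1\right) + 196 \left(-1\right) \left(-1\right)}\right)^{3} = \left(\frac{98}{-59 - 98 + 196}\right)^{3} = \left(\frac{98}{39}\right)^{3} = \frac{941192}{59319}$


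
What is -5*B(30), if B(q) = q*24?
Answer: -3600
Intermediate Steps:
B(q) = 24*q
-5*B(30) = -120*30 = -5*720 = -3600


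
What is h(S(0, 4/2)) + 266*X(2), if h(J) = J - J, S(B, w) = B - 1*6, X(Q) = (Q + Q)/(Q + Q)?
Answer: 266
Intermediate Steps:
X(Q) = 1 (X(Q) = (2*Q)/((2*Q)) = (2*Q)*(1/(2*Q)) = 1)
S(B, w) = -6 + B (S(B, w) = B - 6 = -6 + B)
h(J) = 0
h(S(0, 4/2)) + 266*X(2) = 0 + 266*1 = 0 + 266 = 266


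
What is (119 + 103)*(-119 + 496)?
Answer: 83694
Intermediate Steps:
(119 + 103)*(-119 + 496) = 222*377 = 83694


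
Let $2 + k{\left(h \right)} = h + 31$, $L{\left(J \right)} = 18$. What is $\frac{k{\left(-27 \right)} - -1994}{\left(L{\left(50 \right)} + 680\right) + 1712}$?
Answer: $\frac{998}{1205} \approx 0.82822$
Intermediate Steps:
$k{\left(h \right)} = 29 + h$ ($k{\left(h \right)} = -2 + \left(h + 31\right) = -2 + \left(31 + h\right) = 29 + h$)
$\frac{k{\left(-27 \right)} - -1994}{\left(L{\left(50 \right)} + 680\right) + 1712} = \frac{\left(29 - 27\right) - -1994}{\left(18 + 680\right) + 1712} = \frac{2 + 1994}{698 + 1712} = \frac{1996}{2410} = 1996 \cdot \frac{1}{2410} = \frac{998}{1205}$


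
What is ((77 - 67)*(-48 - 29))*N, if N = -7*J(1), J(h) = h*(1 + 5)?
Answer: 32340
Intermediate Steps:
J(h) = 6*h (J(h) = h*6 = 6*h)
N = -42 ≈ -42.000
((77 - 67)*(-48 - 29))*N = ((77 - 67)*(-48 - 29))*(-42) = (10*(-77))*(-42) = -770*(-42) = 32340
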